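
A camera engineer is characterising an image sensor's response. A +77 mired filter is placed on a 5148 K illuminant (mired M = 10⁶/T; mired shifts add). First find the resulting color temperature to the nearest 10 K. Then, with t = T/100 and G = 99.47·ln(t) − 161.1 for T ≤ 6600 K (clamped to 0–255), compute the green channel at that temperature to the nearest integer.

M_in = 10⁶/5148 = 194.25; M_out = 194.25 + (+77) = 271.25.
T_out = 10⁶/271.25 = 3686.6 K → 3690 K; t = 36.9.
G = 99.47·ln 36.9 − 161.1 = 99.47·3.6082 − 161.1 = 197.809.
Rounded: 198.

198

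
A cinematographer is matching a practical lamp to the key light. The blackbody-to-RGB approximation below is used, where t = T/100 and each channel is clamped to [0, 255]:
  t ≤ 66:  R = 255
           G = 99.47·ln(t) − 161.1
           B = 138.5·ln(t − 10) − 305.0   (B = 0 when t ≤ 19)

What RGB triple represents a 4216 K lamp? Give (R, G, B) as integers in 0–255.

t = 4216/100 = 42.16; the t ≤ 66 branch applies.
R = 255 by definition for t ≤ 66.
G = 99.47·ln 42.16 − 161.1 = 99.47·3.7415 − 161.1 = 211.064.
B = 138.5·ln(42.16 − 10) − 305.0 = 138.5·ln 32.16 − 305.0 = 138.5·3.4707 − 305.0 = 175.695.
Rounded: (255, 211, 176).

(255, 211, 176)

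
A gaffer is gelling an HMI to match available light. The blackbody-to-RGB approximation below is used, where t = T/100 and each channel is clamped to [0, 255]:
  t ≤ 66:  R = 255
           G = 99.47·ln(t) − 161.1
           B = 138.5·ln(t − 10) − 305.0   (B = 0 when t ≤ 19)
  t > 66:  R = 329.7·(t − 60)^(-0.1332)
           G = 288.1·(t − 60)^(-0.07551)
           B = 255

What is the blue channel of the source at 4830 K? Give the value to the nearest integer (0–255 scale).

t = 4830/100 = 48.3; the t ≤ 66 branch applies.
B = 138.5·ln(48.3 − 10) − 305.0 = 138.5·ln 38.3 − 305.0 = 138.5·3.6454 − 305.0 = 199.895.
Rounded: 200.

200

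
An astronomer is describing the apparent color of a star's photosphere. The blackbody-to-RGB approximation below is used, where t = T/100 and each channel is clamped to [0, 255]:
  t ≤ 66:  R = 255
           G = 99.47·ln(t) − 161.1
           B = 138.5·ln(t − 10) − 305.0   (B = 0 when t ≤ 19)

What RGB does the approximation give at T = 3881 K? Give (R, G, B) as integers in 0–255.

(255, 203, 160)

t = 3881/100 = 38.81; the t ≤ 66 branch applies.
R = 255 by definition for t ≤ 66.
G = 99.47·ln 38.81 − 161.1 = 99.47·3.6587 − 161.1 = 202.829.
B = 138.5·ln(38.81 − 10) − 305.0 = 138.5·ln 28.81 − 305.0 = 138.5·3.3607 − 305.0 = 160.460.
Rounded: (255, 203, 160).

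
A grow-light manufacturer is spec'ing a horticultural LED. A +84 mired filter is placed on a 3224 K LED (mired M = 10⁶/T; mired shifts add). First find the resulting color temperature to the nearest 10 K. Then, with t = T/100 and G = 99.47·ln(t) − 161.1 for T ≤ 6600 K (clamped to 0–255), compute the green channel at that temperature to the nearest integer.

M_in = 10⁶/3224 = 310.17; M_out = 310.17 + (+84) = 394.17.
T_out = 10⁶/394.17 = 2537.0 K → 2540 K; t = 25.4.
G = 99.47·ln 25.4 − 161.1 = 99.47·3.2347 − 161.1 = 160.661.
Rounded: 161.

161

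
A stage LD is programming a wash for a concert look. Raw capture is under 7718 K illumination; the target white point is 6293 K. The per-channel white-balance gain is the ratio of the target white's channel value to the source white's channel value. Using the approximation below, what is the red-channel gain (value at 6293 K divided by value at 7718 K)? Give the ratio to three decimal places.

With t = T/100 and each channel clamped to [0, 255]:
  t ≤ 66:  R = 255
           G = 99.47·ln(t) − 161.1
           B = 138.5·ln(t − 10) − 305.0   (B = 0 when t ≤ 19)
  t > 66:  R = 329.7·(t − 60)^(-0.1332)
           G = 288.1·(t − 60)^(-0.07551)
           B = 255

1.130

At 7718 K (t = 77.18):
  R = 329.7·(77.18 − 60)^(-0.1332) = 329.7·17.18^(-0.1332) = 329.7·0.68469 = 225.743.
At 6293 K (t = 62.93):
  R = 255 by definition for t ≤ 66.
Gain = 255.000 / 225.743 = 1.1296 → 1.130.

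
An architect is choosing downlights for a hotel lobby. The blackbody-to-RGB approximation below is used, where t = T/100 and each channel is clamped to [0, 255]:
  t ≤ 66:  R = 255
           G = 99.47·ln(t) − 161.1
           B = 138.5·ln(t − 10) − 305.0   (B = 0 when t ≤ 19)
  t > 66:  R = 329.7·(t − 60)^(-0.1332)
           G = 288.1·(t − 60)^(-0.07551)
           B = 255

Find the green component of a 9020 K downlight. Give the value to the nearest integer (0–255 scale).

223

t = 9020/100 = 90.2; the t > 66 branch applies.
G = 288.1·(90.2 − 60)^(-0.07551) = 288.1·30.2^(-0.07551) = 288.1·0.77312 = 222.735.
Rounded: 223.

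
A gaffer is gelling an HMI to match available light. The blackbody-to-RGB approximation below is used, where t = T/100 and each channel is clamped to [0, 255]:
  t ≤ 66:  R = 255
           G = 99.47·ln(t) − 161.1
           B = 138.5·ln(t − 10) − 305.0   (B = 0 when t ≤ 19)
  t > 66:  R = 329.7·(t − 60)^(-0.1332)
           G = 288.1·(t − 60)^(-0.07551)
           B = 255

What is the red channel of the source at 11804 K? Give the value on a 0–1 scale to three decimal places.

0.753

t = 11804/100 = 118.04; the t > 66 branch applies.
R = 329.7·(118.04 − 60)^(-0.1332) = 329.7·58.04^(-0.1332) = 329.7·0.58220 = 191.951.
On a 0–1 scale: 191.951/255 = 0.7527 → 0.753.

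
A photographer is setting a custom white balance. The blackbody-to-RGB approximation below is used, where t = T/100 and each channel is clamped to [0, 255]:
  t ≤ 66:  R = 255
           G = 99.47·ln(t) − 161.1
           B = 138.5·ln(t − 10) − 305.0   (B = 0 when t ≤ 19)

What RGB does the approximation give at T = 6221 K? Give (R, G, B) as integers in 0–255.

t = 6221/100 = 62.21; the t ≤ 66 branch applies.
R = 255 by definition for t ≤ 66.
G = 99.47·ln 62.21 − 161.1 = 99.47·4.1305 − 161.1 = 249.762.
B = 138.5·ln(62.21 − 10) − 305.0 = 138.5·ln 52.21 − 305.0 = 138.5·3.9553 − 305.0 = 242.805.
Rounded: (255, 250, 243).

(255, 250, 243)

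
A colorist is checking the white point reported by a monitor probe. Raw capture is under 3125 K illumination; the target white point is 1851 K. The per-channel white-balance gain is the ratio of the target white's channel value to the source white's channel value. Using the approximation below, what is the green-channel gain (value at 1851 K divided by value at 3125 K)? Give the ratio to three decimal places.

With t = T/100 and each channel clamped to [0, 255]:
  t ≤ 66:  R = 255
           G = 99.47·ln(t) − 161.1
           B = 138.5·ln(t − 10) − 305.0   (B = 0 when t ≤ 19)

At 3125 K (t = 31.25):
  G = 99.47·ln 31.25 − 161.1 = 99.47·3.4420 − 161.1 = 181.278.
At 1851 K (t = 18.51):
  G = 99.47·ln 18.51 − 161.1 = 99.47·2.9183 − 161.1 = 129.184.
Gain = 129.184 / 181.278 = 0.7126 → 0.713.

0.713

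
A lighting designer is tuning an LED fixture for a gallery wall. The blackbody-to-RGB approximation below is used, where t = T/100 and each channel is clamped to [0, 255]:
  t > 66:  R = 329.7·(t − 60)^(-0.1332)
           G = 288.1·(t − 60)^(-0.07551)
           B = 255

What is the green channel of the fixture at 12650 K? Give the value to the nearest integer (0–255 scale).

t = 12650/100 = 126.5; the t > 66 branch applies.
G = 288.1·(126.5 − 60)^(-0.07551) = 288.1·66.5^(-0.07551) = 288.1·0.72838 = 209.847.
Rounded: 210.

210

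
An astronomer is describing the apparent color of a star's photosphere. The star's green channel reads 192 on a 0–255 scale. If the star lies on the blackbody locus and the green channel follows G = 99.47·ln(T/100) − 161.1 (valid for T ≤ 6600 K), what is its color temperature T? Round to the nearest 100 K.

3500 K

ln t = (192 + 161.1) / 99.47 = 3.5498.
t = e^3.5498 = 34.807.
T = 100·t = 3481 K → 3500 K to the nearest 100 K.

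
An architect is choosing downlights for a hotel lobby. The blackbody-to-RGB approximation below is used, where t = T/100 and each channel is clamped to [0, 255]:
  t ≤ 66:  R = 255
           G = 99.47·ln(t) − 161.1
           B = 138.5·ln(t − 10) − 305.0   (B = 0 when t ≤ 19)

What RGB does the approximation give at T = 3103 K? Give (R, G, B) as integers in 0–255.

(255, 181, 117)

t = 3103/100 = 31.03; the t ≤ 66 branch applies.
R = 255 by definition for t ≤ 66.
G = 99.47·ln 31.03 − 161.1 = 99.47·3.4350 − 161.1 = 180.575.
B = 138.5·ln(31.03 − 10) − 305.0 = 138.5·ln 21.03 − 305.0 = 138.5·3.0459 − 305.0 = 116.864.
Rounded: (255, 181, 117).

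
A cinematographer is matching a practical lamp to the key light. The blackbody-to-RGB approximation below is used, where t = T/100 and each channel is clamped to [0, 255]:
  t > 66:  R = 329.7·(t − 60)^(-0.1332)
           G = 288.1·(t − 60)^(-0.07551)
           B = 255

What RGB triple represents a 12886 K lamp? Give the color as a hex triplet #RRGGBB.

t = 12886/100 = 128.86; the t > 66 branch applies.
R = 329.7·(128.86 − 60)^(-0.1332) = 329.7·68.86^(-0.1332) = 329.7·0.56909 = 187.630.
G = 288.1·(128.86 − 60)^(-0.07551) = 288.1·68.86^(-0.07551) = 288.1·0.72647 = 209.295.
B = 255 by definition for t > 66.
Rounded: (188, 209, 255).
In hex: #BCD1FF.

#BCD1FF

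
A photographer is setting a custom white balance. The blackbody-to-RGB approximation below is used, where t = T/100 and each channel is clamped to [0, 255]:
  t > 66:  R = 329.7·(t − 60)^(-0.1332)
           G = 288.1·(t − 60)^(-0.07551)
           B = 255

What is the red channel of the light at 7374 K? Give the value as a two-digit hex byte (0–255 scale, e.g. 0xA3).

0xE9

t = 7374/100 = 73.74; the t > 66 branch applies.
R = 329.7·(73.74 − 60)^(-0.1332) = 329.7·13.74^(-0.1332) = 329.7·0.70538 = 232.562.
Rounded: 233; in hex, 0xE9.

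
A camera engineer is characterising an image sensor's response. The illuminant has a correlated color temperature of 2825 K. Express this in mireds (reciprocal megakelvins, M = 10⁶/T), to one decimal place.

M = 10⁶ / 2825 = 353.982 → 354.0 mireds.

354.0 mireds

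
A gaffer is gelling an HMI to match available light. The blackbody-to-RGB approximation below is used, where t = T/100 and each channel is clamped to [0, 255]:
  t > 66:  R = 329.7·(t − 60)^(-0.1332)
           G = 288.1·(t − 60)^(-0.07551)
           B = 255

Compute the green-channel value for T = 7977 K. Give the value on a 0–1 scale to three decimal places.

0.902

t = 7977/100 = 79.77; the t > 66 branch applies.
G = 288.1·(79.77 − 60)^(-0.07551) = 288.1·19.77^(-0.07551) = 288.1·0.79825 = 229.976.
On a 0–1 scale: 229.976/255 = 0.9019 → 0.902.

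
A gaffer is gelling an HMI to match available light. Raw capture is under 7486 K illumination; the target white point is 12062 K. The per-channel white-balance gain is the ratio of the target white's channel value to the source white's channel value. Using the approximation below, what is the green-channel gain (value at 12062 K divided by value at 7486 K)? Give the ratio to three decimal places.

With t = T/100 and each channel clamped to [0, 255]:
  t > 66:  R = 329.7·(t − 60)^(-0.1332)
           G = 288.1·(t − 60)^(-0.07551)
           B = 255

0.899

At 7486 K (t = 74.86):
  G = 288.1·(74.86 − 60)^(-0.07551) = 288.1·14.86^(-0.07551) = 288.1·0.81564 = 234.987.
At 12062 K (t = 120.62):
  G = 288.1·(120.62 − 60)^(-0.07551) = 288.1·60.62^(-0.07551) = 288.1·0.73349 = 211.319.
Gain = 211.319 / 234.987 = 0.8993 → 0.899.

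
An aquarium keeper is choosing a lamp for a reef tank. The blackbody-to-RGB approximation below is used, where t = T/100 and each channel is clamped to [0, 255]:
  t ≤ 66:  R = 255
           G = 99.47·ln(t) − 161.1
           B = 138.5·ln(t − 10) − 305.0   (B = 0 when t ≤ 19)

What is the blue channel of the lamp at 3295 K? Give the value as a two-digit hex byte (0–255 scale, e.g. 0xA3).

t = 3295/100 = 32.95; the t ≤ 66 branch applies.
B = 138.5·ln(32.95 − 10) − 305.0 = 138.5·ln 22.95 − 305.0 = 138.5·3.1333 − 305.0 = 128.965.
Rounded: 129; in hex, 0x81.

0x81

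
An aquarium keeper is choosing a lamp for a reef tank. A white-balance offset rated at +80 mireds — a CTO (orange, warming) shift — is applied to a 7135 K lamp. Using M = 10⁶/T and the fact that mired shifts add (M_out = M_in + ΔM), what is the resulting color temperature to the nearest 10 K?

4540 K

M_in = 10⁶/7135 = 140.15 mireds.
M_out = 140.15 + (+80) = 220.15 mireds.
T_out = 10⁶/220.15 = 4542.3 K → 4540 K.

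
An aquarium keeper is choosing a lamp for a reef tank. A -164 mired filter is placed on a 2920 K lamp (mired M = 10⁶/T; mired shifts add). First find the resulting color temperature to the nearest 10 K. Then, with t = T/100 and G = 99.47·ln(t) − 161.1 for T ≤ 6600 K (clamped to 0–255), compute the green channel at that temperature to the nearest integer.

M_in = 10⁶/2920 = 342.47; M_out = 342.47 + (-164) = 178.47.
T_out = 10⁶/178.47 = 5603.3 K → 5600 K; t = 56.
G = 99.47·ln 56 − 161.1 = 99.47·4.0254 − 161.1 = 239.302.
Rounded: 239.

239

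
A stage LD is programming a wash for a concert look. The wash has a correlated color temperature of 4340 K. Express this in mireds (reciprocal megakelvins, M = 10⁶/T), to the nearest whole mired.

M = 10⁶ / 4340 = 230.415 → 230 mireds.

230 mireds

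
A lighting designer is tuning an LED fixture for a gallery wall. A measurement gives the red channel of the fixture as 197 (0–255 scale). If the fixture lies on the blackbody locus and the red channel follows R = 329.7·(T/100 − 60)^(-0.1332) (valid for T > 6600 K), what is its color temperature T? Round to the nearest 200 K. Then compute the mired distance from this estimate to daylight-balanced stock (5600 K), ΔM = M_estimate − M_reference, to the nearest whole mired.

(t − 60)^(-0.1332) = 197/329.7 = 0.59751.
t − 60 = 0.59751^(1/-0.1332) = 0.59751^(-7.508) = 47.761, so t = 107.761.
T = 100·t = 10776 K → 10800 K to the nearest 200 K.
M_estimate = 10⁶/10800 = 92.59; M_reference = 10⁶/5600 = 178.57.
ΔM = 92.59 − 178.57 = -85.98 → -86 mireds.

-86 mireds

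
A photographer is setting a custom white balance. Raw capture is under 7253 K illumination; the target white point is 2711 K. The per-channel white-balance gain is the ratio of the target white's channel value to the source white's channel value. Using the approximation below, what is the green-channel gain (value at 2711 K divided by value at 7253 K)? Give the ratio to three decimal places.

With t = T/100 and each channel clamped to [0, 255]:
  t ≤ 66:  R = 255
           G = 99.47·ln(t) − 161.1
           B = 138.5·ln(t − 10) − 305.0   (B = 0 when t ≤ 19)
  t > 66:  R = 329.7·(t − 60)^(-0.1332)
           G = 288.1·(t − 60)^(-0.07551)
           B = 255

0.702

At 7253 K (t = 72.53):
  G = 288.1·(72.53 − 60)^(-0.07551) = 288.1·12.53^(-0.07551) = 288.1·0.82622 = 238.033.
At 2711 K (t = 27.11):
  G = 99.47·ln 27.11 − 161.1 = 99.47·3.2999 − 161.1 = 167.141.
Gain = 167.141 / 238.033 = 0.7022 → 0.702.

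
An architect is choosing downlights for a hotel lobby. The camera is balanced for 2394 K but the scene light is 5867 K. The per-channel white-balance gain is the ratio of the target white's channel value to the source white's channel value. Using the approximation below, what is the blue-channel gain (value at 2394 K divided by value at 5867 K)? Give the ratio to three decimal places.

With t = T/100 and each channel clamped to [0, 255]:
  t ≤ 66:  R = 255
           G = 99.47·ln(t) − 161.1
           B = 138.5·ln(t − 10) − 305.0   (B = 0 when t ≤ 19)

At 5867 K (t = 58.67):
  B = 138.5·ln(58.67 − 10) − 305.0 = 138.5·ln 48.67 − 305.0 = 138.5·3.8851 − 305.0 = 233.081.
At 2394 K (t = 23.94):
  B = 138.5·ln(23.94 − 10) − 305.0 = 138.5·ln 13.94 − 305.0 = 138.5·2.6348 − 305.0 = 59.915.
Gain = 59.915 / 233.081 = 0.2571 → 0.257.

0.257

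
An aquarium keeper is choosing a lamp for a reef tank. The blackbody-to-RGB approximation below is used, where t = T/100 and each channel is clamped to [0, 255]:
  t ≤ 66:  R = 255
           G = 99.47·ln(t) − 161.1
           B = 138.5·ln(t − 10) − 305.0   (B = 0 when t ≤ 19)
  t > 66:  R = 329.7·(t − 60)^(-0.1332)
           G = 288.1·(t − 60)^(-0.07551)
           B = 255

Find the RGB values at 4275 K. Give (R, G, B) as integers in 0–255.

t = 4275/100 = 42.75; the t ≤ 66 branch applies.
R = 255 by definition for t ≤ 66.
G = 99.47·ln 42.75 − 161.1 = 99.47·3.7554 − 161.1 = 212.447.
B = 138.5·ln(42.75 − 10) − 305.0 = 138.5·ln 32.75 − 305.0 = 138.5·3.4889 − 305.0 = 178.213.
Rounded: (255, 212, 178).

(255, 212, 178)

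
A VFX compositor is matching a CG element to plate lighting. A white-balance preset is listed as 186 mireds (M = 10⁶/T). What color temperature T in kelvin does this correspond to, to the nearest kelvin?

T = 10⁶ / 186 = 5376.34 K → 5376 K.

5376 K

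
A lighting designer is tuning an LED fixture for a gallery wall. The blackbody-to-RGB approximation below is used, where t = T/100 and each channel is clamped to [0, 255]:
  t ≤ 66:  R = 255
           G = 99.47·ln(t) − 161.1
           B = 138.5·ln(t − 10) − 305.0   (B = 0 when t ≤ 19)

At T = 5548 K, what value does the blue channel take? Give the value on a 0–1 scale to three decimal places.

0.877

t = 5548/100 = 55.48; the t ≤ 66 branch applies.
B = 138.5·ln(55.48 − 10) − 305.0 = 138.5·ln 45.48 − 305.0 = 138.5·3.8173 − 305.0 = 223.692.
On a 0–1 scale: 223.692/255 = 0.8772 → 0.877.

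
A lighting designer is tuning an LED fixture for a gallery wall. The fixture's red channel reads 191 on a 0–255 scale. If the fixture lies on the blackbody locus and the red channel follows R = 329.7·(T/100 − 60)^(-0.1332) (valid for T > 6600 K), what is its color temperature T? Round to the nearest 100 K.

12000 K

(t − 60)^(-0.1332) = 191/329.7 = 0.57931.
t − 60 = 0.57931^(1/-0.1332) = 0.57931^(-7.508) = 60.245, so t = 120.245.
T = 100·t = 12025 K → 12000 K to the nearest 100 K.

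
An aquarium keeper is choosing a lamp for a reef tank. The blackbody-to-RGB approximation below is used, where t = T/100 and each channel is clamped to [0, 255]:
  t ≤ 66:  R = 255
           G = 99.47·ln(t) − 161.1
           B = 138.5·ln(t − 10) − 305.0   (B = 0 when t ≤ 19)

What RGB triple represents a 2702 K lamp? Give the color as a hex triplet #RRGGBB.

#FFA758

t = 2702/100 = 27.02; the t ≤ 66 branch applies.
R = 255 by definition for t ≤ 66.
G = 99.47·ln 27.02 − 161.1 = 99.47·3.2966 − 161.1 = 166.811.
B = 138.5·ln(27.02 − 10) − 305.0 = 138.5·ln 17.02 − 305.0 = 138.5·2.8344 − 305.0 = 87.563.
Rounded: (255, 167, 88).
In hex: #FFA758.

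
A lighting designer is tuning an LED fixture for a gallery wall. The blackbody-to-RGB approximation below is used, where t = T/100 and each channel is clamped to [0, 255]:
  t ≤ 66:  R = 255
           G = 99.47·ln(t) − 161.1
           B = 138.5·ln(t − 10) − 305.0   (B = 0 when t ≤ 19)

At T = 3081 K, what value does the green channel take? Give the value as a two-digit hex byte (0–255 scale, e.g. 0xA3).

t = 3081/100 = 30.81; the t ≤ 66 branch applies.
G = 99.47·ln 30.81 − 161.1 = 99.47·3.4278 − 161.1 = 179.867.
Rounded: 180; in hex, 0xB4.

0xB4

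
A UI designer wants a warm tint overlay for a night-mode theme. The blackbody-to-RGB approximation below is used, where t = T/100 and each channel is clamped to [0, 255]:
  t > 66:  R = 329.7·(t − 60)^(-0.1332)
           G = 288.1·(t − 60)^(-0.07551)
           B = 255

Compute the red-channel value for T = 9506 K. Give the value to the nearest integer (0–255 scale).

t = 9506/100 = 95.06; the t > 66 branch applies.
R = 329.7·(95.06 − 60)^(-0.1332) = 329.7·35.06^(-0.1332) = 329.7·0.62263 = 205.282.
Rounded: 205.

205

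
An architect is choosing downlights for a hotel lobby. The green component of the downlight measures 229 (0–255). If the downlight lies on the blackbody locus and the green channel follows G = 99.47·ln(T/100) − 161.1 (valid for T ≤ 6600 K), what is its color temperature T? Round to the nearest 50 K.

ln t = (229 + 161.1) / 99.47 = 3.9218.
t = e^3.9218 = 50.491.
T = 100·t = 5049 K → 5050 K to the nearest 50 K.

5050 K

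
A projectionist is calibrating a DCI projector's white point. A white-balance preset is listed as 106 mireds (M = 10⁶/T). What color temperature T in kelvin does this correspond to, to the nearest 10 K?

T = 10⁶ / 106 = 9433.96 K → 9430 K.

9430 K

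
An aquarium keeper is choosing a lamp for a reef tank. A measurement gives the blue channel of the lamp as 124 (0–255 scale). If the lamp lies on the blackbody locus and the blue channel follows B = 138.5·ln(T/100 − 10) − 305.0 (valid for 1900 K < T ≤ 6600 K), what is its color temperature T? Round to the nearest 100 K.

3200 K

ln(t − 10) = (124 + 305.0) / 138.5 = 3.0975.
t − 10 = e^3.0975 = 22.142, so t = 32.142.
T = 100·t = 3214 K → 3200 K to the nearest 100 K.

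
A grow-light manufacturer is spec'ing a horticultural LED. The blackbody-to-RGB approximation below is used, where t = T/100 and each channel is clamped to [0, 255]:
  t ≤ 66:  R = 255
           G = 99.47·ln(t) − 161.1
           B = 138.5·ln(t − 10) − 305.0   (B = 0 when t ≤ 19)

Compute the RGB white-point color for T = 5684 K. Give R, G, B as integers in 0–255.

R=255, G=241, B=228

t = 5684/100 = 56.84; the t ≤ 66 branch applies.
R = 255 by definition for t ≤ 66.
G = 99.47·ln 56.84 − 161.1 = 99.47·4.0402 − 161.1 = 240.783.
B = 138.5·ln(56.84 − 10) − 305.0 = 138.5·ln 46.84 − 305.0 = 138.5·3.8467 − 305.0 = 227.773.
Rounded: (255, 241, 228).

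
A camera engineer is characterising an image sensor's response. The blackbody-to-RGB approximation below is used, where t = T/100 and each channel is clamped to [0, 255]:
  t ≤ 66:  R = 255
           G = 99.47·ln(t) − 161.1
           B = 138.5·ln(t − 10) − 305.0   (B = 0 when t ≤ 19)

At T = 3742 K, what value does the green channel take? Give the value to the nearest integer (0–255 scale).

199

t = 3742/100 = 37.42; the t ≤ 66 branch applies.
G = 99.47·ln 37.42 − 161.1 = 99.47·3.6222 − 161.1 = 199.201.
Rounded: 199.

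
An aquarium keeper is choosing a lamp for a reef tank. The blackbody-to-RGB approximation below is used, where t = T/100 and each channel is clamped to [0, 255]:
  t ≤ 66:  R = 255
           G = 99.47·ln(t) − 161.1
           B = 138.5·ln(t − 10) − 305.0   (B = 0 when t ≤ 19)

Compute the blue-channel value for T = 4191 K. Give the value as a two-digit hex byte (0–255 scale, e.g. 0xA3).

t = 4191/100 = 41.91; the t ≤ 66 branch applies.
B = 138.5·ln(41.91 − 10) − 305.0 = 138.5·ln 31.91 − 305.0 = 138.5·3.4629 − 305.0 = 174.614.
Rounded: 175; in hex, 0xAF.

0xAF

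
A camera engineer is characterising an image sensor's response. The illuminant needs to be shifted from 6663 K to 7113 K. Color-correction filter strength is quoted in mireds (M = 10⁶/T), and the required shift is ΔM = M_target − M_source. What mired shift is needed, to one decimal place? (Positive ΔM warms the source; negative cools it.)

-9.5 mireds

M_source = 10⁶/6663 = 150.083; M_target = 10⁶/7113 = 140.588.
ΔM = 140.588 − 150.083 = -9.495 → -9.5 mireds, a cooling shift.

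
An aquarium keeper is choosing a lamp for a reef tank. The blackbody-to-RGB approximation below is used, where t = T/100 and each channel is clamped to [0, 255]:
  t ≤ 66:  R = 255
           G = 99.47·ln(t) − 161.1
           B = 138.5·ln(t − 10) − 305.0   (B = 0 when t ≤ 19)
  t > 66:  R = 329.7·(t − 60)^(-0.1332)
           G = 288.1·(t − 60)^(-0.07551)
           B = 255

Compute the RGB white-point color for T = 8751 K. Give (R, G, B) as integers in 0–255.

(212, 224, 255)

t = 8751/100 = 87.51; the t > 66 branch applies.
R = 329.7·(87.51 − 60)^(-0.1332) = 329.7·27.51^(-0.1332) = 329.7·0.64307 = 212.021.
G = 288.1·(87.51 − 60)^(-0.07551) = 288.1·27.51^(-0.07551) = 288.1·0.77858 = 224.309.
B = 255 by definition for t > 66.
Rounded: (212, 224, 255).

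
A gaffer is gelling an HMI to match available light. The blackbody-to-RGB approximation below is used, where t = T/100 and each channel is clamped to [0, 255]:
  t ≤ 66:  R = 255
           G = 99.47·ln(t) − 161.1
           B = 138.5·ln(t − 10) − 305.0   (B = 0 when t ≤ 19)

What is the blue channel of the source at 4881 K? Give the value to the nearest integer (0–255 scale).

t = 4881/100 = 48.81; the t ≤ 66 branch applies.
B = 138.5·ln(48.81 − 10) − 305.0 = 138.5·ln 38.81 − 305.0 = 138.5·3.6587 − 305.0 = 201.727.
Rounded: 202.

202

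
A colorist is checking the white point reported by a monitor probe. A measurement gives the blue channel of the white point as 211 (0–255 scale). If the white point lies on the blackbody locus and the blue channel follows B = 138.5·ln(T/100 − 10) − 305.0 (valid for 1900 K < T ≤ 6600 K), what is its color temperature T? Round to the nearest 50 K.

ln(t − 10) = (211 + 305.0) / 138.5 = 3.7256.
t − 10 = e^3.7256 = 41.497, so t = 51.497.
T = 100·t = 5150 K → 5150 K to the nearest 50 K.

5150 K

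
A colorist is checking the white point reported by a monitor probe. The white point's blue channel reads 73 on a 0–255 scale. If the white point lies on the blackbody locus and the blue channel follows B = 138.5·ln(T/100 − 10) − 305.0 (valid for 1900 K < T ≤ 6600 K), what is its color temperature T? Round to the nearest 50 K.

2550 K

ln(t − 10) = (73 + 305.0) / 138.5 = 2.7292.
t − 10 = e^2.7292 = 15.321, so t = 25.321.
T = 100·t = 2532 K → 2550 K to the nearest 50 K.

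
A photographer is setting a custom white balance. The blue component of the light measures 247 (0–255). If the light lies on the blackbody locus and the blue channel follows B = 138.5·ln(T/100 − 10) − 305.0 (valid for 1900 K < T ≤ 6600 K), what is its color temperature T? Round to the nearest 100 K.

6400 K

ln(t − 10) = (247 + 305.0) / 138.5 = 3.9856.
t − 10 = e^3.9856 = 53.815, so t = 63.815.
T = 100·t = 6382 K → 6400 K to the nearest 100 K.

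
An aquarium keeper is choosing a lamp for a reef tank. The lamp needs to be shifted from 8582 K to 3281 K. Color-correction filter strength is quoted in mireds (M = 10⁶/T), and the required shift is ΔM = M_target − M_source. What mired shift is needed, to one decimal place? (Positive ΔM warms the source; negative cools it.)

+188.3 mireds

M_source = 10⁶/8582 = 116.523; M_target = 10⁶/3281 = 304.785.
ΔM = 304.785 − 116.523 = 188.262 → +188.3 mireds, a warming shift.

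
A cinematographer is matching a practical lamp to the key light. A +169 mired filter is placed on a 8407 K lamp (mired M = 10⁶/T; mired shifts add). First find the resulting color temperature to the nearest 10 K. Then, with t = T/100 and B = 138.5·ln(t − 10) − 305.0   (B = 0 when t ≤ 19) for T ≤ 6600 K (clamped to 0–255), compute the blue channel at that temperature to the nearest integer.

139

M_in = 10⁶/8407 = 118.95; M_out = 118.95 + (+169) = 287.95.
T_out = 10⁶/287.95 = 3472.8 K → 3470 K; t = 34.7.
B = 138.5·ln(34.7 − 10) − 305.0 = 138.5·ln 24.7 − 305.0 = 138.5·3.2068 − 305.0 = 139.142.
Rounded: 139.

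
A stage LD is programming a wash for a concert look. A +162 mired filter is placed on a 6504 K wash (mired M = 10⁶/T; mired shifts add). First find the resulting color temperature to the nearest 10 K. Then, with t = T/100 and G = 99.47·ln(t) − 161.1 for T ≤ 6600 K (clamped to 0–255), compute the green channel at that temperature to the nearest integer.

M_in = 10⁶/6504 = 153.75; M_out = 153.75 + (+162) = 315.75.
T_out = 10⁶/315.75 = 3167.0 K → 3170 K; t = 31.7.
G = 99.47·ln 31.7 − 161.1 = 99.47·3.4563 − 161.1 = 182.700.
Rounded: 183.

183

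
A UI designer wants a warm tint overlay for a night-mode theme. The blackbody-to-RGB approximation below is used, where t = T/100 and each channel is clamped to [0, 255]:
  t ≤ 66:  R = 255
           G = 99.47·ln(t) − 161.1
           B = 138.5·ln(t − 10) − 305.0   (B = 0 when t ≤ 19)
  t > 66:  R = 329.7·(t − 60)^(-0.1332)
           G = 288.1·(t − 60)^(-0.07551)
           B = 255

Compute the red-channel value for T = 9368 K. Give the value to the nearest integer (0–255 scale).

206

t = 9368/100 = 93.68; the t > 66 branch applies.
R = 329.7·(93.68 − 60)^(-0.1332) = 329.7·33.68^(-0.1332) = 329.7·0.62597 = 206.383.
Rounded: 206.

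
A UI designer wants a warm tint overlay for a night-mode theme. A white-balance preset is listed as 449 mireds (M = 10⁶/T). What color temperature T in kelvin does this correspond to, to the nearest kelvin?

2227 K

T = 10⁶ / 449 = 2227.17 K → 2227 K.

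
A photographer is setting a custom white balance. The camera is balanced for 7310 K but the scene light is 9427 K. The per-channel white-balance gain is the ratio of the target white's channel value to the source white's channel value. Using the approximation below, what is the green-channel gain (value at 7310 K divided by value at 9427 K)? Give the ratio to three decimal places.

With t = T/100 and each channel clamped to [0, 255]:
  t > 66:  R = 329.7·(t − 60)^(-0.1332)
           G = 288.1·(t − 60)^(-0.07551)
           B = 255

At 9427 K (t = 94.27):
  G = 288.1·(94.27 − 60)^(-0.07551) = 288.1·34.27^(-0.07551) = 288.1·0.76577 = 220.618.
At 7310 K (t = 73.1):
  G = 288.1·(73.1 − 60)^(-0.07551) = 288.1·13.1^(-0.07551) = 288.1·0.82345 = 237.235.
Gain = 237.235 / 220.618 = 1.0753 → 1.075.

1.075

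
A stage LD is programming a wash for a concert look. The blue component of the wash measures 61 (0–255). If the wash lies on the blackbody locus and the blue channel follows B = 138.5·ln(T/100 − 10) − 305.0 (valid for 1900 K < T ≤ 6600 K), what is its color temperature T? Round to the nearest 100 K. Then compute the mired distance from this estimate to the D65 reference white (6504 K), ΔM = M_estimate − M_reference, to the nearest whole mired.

+263 mireds

ln(t − 10) = (61 + 305.0) / 138.5 = 2.6426.
t − 10 = e^2.6426 = 14.050, so t = 24.050.
T = 100·t = 2405 K → 2400 K to the nearest 100 K.
M_estimate = 10⁶/2400 = 416.67; M_reference = 10⁶/6504 = 153.75.
ΔM = 416.67 − 153.75 = 262.92 → +263 mireds.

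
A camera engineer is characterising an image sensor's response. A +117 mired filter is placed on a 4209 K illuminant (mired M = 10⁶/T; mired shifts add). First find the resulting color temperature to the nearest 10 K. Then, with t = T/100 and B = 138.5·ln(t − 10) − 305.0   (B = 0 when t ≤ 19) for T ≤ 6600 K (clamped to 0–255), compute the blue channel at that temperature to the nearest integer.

97

M_in = 10⁶/4209 = 237.59; M_out = 237.59 + (+117) = 354.59.
T_out = 10⁶/354.59 = 2820.2 K → 2820 K; t = 28.2.
B = 138.5·ln(28.2 − 10) − 305.0 = 138.5·ln 18.2 − 305.0 = 138.5·2.9014 − 305.0 = 96.847.
Rounded: 97.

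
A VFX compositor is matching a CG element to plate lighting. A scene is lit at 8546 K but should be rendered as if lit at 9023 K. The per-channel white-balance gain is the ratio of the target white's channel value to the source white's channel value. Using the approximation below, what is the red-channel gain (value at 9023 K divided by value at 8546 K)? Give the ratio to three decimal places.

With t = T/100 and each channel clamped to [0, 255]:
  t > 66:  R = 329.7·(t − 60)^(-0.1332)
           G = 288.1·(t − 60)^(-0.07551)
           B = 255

At 8546 K (t = 85.46):
  R = 329.7·(85.46 − 60)^(-0.1332) = 329.7·25.46^(-0.1332) = 329.7·0.64974 = 214.219.
At 9023 K (t = 90.23):
  R = 329.7·(90.23 − 60)^(-0.1332) = 329.7·30.23^(-0.1332) = 329.7·0.63505 = 209.375.
Gain = 209.375 / 214.219 = 0.9774 → 0.977.

0.977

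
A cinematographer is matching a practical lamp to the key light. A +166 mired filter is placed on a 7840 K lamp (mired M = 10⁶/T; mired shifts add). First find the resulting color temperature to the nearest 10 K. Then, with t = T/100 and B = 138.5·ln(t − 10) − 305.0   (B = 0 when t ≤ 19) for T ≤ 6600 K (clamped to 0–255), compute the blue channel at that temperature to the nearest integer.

M_in = 10⁶/7840 = 127.55; M_out = 127.55 + (+166) = 293.55.
T_out = 10⁶/293.55 = 3406.6 K → 3410 K; t = 34.1.
B = 138.5·ln(34.1 − 10) − 305.0 = 138.5·ln 24.1 − 305.0 = 138.5·3.1822 − 305.0 = 135.736.
Rounded: 136.

136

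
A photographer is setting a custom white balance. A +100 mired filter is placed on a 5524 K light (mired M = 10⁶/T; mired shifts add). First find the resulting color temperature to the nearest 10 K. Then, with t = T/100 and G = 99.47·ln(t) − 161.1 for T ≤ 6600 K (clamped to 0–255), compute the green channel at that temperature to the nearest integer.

194

M_in = 10⁶/5524 = 181.03; M_out = 181.03 + (+100) = 281.03.
T_out = 10⁶/281.03 = 3558.4 K → 3560 K; t = 35.6.
G = 99.47·ln 35.6 − 161.1 = 99.47·3.5723 − 161.1 = 194.241.
Rounded: 194.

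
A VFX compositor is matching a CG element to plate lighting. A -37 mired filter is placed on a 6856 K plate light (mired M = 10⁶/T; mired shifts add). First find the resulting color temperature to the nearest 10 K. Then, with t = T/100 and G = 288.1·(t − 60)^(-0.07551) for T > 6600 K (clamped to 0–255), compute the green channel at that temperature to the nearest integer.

222

M_in = 10⁶/6856 = 145.86; M_out = 145.86 + (-37) = 108.86.
T_out = 10⁶/108.86 = 9186.3 K → 9190 K; t = 91.9.
G = 288.1·(91.9 − 60)^(-0.07551) = 288.1·31.9^(-0.07551) = 288.1·0.76993 = 221.816.
Rounded: 222.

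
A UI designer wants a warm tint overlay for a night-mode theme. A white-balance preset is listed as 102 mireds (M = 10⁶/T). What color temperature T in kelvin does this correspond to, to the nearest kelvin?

T = 10⁶ / 102 = 9803.92 K → 9804 K.

9804 K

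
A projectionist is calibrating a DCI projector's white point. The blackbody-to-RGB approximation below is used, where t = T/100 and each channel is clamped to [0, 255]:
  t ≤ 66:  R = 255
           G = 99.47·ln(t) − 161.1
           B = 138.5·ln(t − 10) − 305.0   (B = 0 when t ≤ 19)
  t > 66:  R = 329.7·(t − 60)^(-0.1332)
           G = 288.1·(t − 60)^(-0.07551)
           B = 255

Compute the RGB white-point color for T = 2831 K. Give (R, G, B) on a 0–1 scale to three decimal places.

t = 2831/100 = 28.31; the t ≤ 66 branch applies.
R = 255 by definition for t ≤ 66.
G = 99.47·ln 28.31 − 161.1 = 99.47·3.3432 − 161.1 = 171.450.
B = 138.5·ln(28.31 − 10) − 305.0 = 138.5·ln 18.31 − 305.0 = 138.5·2.9074 − 305.0 = 97.681.
Dividing each by 255: (1.0000, 0.6724, 0.3831) → (1.000, 0.672, 0.383).

(1.000, 0.672, 0.383)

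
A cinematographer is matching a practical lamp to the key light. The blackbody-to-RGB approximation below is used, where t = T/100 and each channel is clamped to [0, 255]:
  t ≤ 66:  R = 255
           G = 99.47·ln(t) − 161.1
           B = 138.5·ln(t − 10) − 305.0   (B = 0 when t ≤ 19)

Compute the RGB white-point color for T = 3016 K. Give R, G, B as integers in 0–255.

t = 3016/100 = 30.16; the t ≤ 66 branch applies.
R = 255 by definition for t ≤ 66.
G = 99.47·ln 30.16 − 161.1 = 99.47·3.4065 − 161.1 = 177.746.
B = 138.5·ln(30.16 − 10) − 305.0 = 138.5·ln 20.16 − 305.0 = 138.5·3.0037 − 305.0 = 111.013.
Rounded: (255, 178, 111).

R=255, G=178, B=111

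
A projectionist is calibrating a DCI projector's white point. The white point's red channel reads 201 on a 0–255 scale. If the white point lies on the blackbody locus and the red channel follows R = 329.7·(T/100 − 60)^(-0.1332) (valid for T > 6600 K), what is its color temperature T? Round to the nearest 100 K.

(t − 60)^(-0.1332) = 201/329.7 = 0.60965.
t − 60 = 0.60965^(1/-0.1332) = 0.60965^(-7.508) = 41.071, so t = 101.071.
T = 100·t = 10107 K → 10100 K to the nearest 100 K.

10100 K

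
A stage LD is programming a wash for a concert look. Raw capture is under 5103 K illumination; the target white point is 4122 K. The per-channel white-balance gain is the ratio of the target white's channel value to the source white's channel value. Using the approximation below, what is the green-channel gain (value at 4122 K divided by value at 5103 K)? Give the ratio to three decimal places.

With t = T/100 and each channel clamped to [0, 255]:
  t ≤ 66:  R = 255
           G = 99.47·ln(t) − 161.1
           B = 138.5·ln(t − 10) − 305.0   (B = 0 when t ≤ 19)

0.908

At 5103 K (t = 51.03):
  G = 99.47·ln 51.03 − 161.1 = 99.47·3.9324 − 161.1 = 230.057.
At 4122 K (t = 41.22):
  G = 99.47·ln 41.22 − 161.1 = 99.47·3.7189 − 161.1 = 208.821.
Gain = 208.821 / 230.057 = 0.9077 → 0.908.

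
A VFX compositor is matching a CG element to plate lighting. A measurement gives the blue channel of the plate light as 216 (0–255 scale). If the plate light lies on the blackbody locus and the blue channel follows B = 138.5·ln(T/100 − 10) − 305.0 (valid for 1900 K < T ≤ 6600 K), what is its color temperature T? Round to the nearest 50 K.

5300 K

ln(t − 10) = (216 + 305.0) / 138.5 = 3.7617.
t − 10 = e^3.7617 = 43.023, so t = 53.023.
T = 100·t = 5302 K → 5300 K to the nearest 50 K.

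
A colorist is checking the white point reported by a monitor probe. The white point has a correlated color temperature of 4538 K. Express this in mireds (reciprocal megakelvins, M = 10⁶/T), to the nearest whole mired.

220 mireds

M = 10⁶ / 4538 = 220.361 → 220 mireds.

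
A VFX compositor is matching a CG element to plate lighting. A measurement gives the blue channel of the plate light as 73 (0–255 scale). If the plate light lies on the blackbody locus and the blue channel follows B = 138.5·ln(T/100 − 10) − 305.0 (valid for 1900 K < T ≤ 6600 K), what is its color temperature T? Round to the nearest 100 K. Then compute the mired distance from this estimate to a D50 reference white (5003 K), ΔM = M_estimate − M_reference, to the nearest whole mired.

ln(t − 10) = (73 + 305.0) / 138.5 = 2.7292.
t − 10 = e^2.7292 = 15.321, so t = 25.321.
T = 100·t = 2532 K → 2500 K to the nearest 100 K.
M_estimate = 10⁶/2500 = 400.00; M_reference = 10⁶/5003 = 199.88.
ΔM = 400.00 − 199.88 = 200.12 → +200 mireds.

+200 mireds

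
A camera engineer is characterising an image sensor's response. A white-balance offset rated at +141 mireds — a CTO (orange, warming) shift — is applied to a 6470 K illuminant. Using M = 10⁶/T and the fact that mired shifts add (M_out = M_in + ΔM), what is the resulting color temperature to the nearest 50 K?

M_in = 10⁶/6470 = 154.56 mireds.
M_out = 154.56 + (+141) = 295.56 mireds.
T_out = 10⁶/295.56 = 3383.4 K → 3400 K.

3400 K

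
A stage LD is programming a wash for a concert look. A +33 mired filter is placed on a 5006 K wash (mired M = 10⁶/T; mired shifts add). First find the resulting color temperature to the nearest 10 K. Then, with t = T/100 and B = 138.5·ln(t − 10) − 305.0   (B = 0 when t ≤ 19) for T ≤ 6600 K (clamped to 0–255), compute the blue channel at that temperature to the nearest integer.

M_in = 10⁶/5006 = 199.76; M_out = 199.76 + (+33) = 232.76.
T_out = 10⁶/232.76 = 4296.3 K → 4300 K; t = 43.
B = 138.5·ln(43 − 10) − 305.0 = 138.5·ln 33 − 305.0 = 138.5·3.4965 − 305.0 = 179.266.
Rounded: 179.

179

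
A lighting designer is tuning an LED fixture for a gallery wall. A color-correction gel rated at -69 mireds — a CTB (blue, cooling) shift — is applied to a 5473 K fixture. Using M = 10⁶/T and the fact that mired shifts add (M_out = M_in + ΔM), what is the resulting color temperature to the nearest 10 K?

8790 K

M_in = 10⁶/5473 = 182.72 mireds.
M_out = 182.72 + (-69) = 113.72 mireds.
T_out = 10⁶/113.72 = 8793.9 K → 8790 K.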